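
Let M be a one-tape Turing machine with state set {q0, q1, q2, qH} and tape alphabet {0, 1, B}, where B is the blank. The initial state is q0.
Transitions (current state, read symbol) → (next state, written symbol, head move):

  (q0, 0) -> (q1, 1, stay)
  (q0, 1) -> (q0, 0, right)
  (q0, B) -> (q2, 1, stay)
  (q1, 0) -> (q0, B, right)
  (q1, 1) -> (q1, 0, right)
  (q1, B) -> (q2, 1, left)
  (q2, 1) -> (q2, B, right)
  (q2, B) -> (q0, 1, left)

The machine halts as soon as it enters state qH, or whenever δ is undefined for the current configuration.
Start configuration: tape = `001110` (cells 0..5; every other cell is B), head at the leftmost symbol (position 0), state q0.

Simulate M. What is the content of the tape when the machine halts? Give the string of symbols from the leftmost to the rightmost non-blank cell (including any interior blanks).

state=q0 head=0 tape=[0]01110B   (q0,0)→(q1,1,stay)
state=q1 head=0 tape=[1]01110B   (q1,1)→(q1,0,right)
state=q1 head=1 tape=0[0]1110B   (q1,0)→(q0,B,right)
state=q0 head=2 tape=0B[1]110B   (q0,1)→(q0,0,right)
state=q0 head=3 tape=0B0[1]10B   (q0,1)→(q0,0,right)
state=q0 head=4 tape=0B00[1]0B   (q0,1)→(q0,0,right)
state=q0 head=5 tape=0B000[0]B   (q0,0)→(q1,1,stay)
state=q1 head=5 tape=0B000[1]B   (q1,1)→(q1,0,right)
state=q1 head=6 tape=0B0000[B]   (q1,B)→(q2,1,left)
state=q2 head=5 tape=0B000[0]1
The non-blank tape span at halt is 0B00001.

0B00001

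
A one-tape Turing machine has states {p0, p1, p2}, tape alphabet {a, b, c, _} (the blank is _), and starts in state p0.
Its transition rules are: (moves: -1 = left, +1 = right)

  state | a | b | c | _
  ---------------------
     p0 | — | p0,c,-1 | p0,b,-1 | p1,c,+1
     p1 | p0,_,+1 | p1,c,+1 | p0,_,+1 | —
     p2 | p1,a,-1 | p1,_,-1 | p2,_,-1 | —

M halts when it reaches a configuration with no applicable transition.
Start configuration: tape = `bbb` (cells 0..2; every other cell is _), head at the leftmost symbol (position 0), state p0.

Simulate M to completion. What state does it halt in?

state=p0 head=0 tape=_[b]bb__   (p0,b)→(p0,c,-1)
state=p0 head=-1 tape=[_]cbb__   (p0,_)→(p1,c,+1)
state=p1 head=0 tape=c[c]bb__   (p1,c)→(p0,_,+1)
state=p0 head=1 tape=c_[b]b__   (p0,b)→(p0,c,-1)
state=p0 head=0 tape=c[_]cb__   (p0,_)→(p1,c,+1)
state=p1 head=1 tape=cc[c]b__   (p1,c)→(p0,_,+1)
state=p0 head=2 tape=cc_[b]__   (p0,b)→(p0,c,-1)
state=p0 head=1 tape=cc[_]c__   (p0,_)→(p1,c,+1)
state=p1 head=2 tape=ccc[c]__   (p1,c)→(p0,_,+1)
state=p0 head=3 tape=ccc_[_]_   (p0,_)→(p1,c,+1)
state=p1 head=4 tape=ccc_c[_]
No transition is defined for (p1, _); M halts in state p1.

p1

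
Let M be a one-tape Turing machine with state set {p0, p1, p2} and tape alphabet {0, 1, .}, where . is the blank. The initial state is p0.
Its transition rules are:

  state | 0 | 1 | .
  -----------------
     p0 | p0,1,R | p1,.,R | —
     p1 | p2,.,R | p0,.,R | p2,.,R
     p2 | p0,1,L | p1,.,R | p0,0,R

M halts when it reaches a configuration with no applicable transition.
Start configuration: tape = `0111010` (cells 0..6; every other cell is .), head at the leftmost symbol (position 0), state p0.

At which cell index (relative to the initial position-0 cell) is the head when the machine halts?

8

p0 | [0]111010..   read 0 → write 1, move R, go to p0
p0 | 1[1]11010..   read 1 → write ., move R, go to p1
p1 | 1.[1]1010..   read 1 → write ., move R, go to p0
p0 | 1..[1]010..   read 1 → write ., move R, go to p1
p1 | 1...[0]10..   read 0 → write ., move R, go to p2
p2 | 1....[1]0..   read 1 → write ., move R, go to p1
p1 | 1.....[0]..   read 0 → write ., move R, go to p2
p2 | 1......[.].   read . → write 0, move R, go to p0
p0 | 1......0[.]
At halt the head is at cell 8.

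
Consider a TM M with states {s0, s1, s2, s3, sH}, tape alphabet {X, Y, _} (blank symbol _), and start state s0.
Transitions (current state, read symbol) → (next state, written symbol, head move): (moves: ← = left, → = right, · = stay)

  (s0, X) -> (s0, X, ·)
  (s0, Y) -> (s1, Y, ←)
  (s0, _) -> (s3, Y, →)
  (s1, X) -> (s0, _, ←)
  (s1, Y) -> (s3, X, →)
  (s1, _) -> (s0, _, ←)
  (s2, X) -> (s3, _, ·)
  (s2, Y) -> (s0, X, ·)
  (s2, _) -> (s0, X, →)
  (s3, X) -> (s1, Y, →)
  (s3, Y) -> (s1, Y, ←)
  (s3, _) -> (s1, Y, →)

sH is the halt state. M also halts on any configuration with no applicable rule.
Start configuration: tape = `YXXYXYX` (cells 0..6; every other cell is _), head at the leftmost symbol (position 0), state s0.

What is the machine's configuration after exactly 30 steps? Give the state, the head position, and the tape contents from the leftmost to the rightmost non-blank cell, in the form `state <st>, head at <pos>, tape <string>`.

s0 | ___[Y]XXYXYX_   read Y → write Y, move ←, go to s1
s1 | __[_]YXXYXYX_   read _ → write _, move ←, go to s0
s0 | _[_]_YXXYXYX_   read _ → write Y, move →, go to s3
s3 | _Y[_]YXXYXYX_   read _ → write Y, move →, go to s1
s1 | _YY[Y]XXYXYX_   read Y → write X, move →, go to s3
s3 | _YYX[X]XYXYX_   read X → write Y, move →, go to s1
s1 | _YYXY[X]YXYX_   read X → write _, move ←, go to s0
s0 | _YYX[Y]_YXYX_   read Y → write Y, move ←, go to s1
s1 | _YY[X]Y_YXYX_   read X → write _, move ←, go to s0
s0 | _Y[Y]_Y_YXYX_   read Y → write Y, move ←, go to s1
s1 | _[Y]Y_Y_YXYX_   read Y → write X, move →, go to s3
s3 | _X[Y]_Y_YXYX_   read Y → write Y, move ←, go to s1
s1 | _[X]Y_Y_YXYX_   read X → write _, move ←, go to s0
s0 | [_]_Y_Y_YXYX_   read _ → write Y, move →, go to s3
s3 | Y[_]Y_Y_YXYX_   read _ → write Y, move →, go to s1
s1 | YY[Y]_Y_YXYX_   read Y → write X, move →, go to s3
s3 | YYX[_]Y_YXYX_   read _ → write Y, move →, go to s1
s1 | YYXY[Y]_YXYX_   read Y → write X, move →, go to s3
s3 | YYXYX[_]YXYX_   read _ → write Y, move →, go to s1
s1 | YYXYXY[Y]XYX_   read Y → write X, move →, go to s3
s3 | YYXYXYX[X]YX_   read X → write Y, move →, go to s1
s1 | YYXYXYXY[Y]X_   read Y → write X, move →, go to s3
s3 | YYXYXYXYX[X]_   read X → write Y, move →, go to s1
s1 | YYXYXYXYXY[_]   read _ → write _, move ←, go to s0
s0 | YYXYXYXYX[Y]_   read Y → write Y, move ←, go to s1
s1 | YYXYXYXY[X]Y_   read X → write _, move ←, go to s0
s0 | YYXYXYX[Y]_Y_   read Y → write Y, move ←, go to s1
s1 | YYXYXY[X]Y_Y_   read X → write _, move ←, go to s0
s0 | YYXYX[Y]_Y_Y_   read Y → write Y, move ←, go to s1
s1 | YYXY[X]Y_Y_Y_   read X → write _, move ←, go to s0
s0 | YYX[Y]_Y_Y_Y_
After 30 steps: state s0, head at 0, tape YYXY_Y_Y_Y.

state s0, head at 0, tape YYXY_Y_Y_Y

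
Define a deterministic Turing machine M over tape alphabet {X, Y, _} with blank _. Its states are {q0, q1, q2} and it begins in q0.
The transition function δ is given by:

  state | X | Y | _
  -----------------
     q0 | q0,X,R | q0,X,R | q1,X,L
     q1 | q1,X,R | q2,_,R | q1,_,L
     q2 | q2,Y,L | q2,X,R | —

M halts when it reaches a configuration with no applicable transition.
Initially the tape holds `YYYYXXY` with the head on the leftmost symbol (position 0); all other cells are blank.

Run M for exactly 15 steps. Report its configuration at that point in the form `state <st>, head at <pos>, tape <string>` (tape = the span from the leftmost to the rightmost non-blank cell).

state=q0 head=0 tape=[Y]YYYXXY__   (q0,Y)→(q0,X,R)
state=q0 head=1 tape=X[Y]YYXXY__   (q0,Y)→(q0,X,R)
state=q0 head=2 tape=XX[Y]YXXY__   (q0,Y)→(q0,X,R)
state=q0 head=3 tape=XXX[Y]XXY__   (q0,Y)→(q0,X,R)
state=q0 head=4 tape=XXXX[X]XY__   (q0,X)→(q0,X,R)
state=q0 head=5 tape=XXXXX[X]Y__   (q0,X)→(q0,X,R)
state=q0 head=6 tape=XXXXXX[Y]__   (q0,Y)→(q0,X,R)
state=q0 head=7 tape=XXXXXXX[_]_   (q0,_)→(q1,X,L)
state=q1 head=6 tape=XXXXXX[X]X_   (q1,X)→(q1,X,R)
state=q1 head=7 tape=XXXXXXX[X]_   (q1,X)→(q1,X,R)
state=q1 head=8 tape=XXXXXXXX[_]   (q1,_)→(q1,_,L)
state=q1 head=7 tape=XXXXXXX[X]_   (q1,X)→(q1,X,R)
state=q1 head=8 tape=XXXXXXXX[_]   (q1,_)→(q1,_,L)
state=q1 head=7 tape=XXXXXXX[X]_   (q1,X)→(q1,X,R)
state=q1 head=8 tape=XXXXXXXX[_]   (q1,_)→(q1,_,L)
state=q1 head=7 tape=XXXXXXX[X]_
After 15 steps: state q1, head at 7, tape XXXXXXXX.

state q1, head at 7, tape XXXXXXXX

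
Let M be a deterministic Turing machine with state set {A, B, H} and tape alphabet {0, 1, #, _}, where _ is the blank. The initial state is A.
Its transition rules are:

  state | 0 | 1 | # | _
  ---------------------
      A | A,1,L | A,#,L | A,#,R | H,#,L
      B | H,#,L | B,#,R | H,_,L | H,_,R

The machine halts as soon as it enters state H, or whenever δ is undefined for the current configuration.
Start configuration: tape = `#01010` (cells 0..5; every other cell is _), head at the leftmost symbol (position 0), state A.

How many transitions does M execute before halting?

state=A head=0 tape=[#]01010_   (A,#)→(A,#,R)
state=A head=1 tape=#[0]1010_   (A,0)→(A,1,L)
state=A head=0 tape=[#]11010_   (A,#)→(A,#,R)
state=A head=1 tape=#[1]1010_   (A,1)→(A,#,L)
state=A head=0 tape=[#]#1010_   (A,#)→(A,#,R)
state=A head=1 tape=#[#]1010_   (A,#)→(A,#,R)
state=A head=2 tape=##[1]010_   (A,1)→(A,#,L)
state=A head=1 tape=#[#]#010_   (A,#)→(A,#,R)
state=A head=2 tape=##[#]010_   (A,#)→(A,#,R)
state=A head=3 tape=###[0]10_   (A,0)→(A,1,L)
state=A head=2 tape=##[#]110_   (A,#)→(A,#,R)
state=A head=3 tape=###[1]10_   (A,1)→(A,#,L)
state=A head=2 tape=##[#]#10_   (A,#)→(A,#,R)
state=A head=3 tape=###[#]10_   (A,#)→(A,#,R)
state=A head=4 tape=####[1]0_   (A,1)→(A,#,L)
state=A head=3 tape=###[#]#0_   (A,#)→(A,#,R)
state=A head=4 tape=####[#]0_   (A,#)→(A,#,R)
state=A head=5 tape=#####[0]_   (A,0)→(A,1,L)
state=A head=4 tape=####[#]1_   (A,#)→(A,#,R)
state=A head=5 tape=#####[1]_   (A,1)→(A,#,L)
state=A head=4 tape=####[#]#_   (A,#)→(A,#,R)
state=A head=5 tape=#####[#]_   (A,#)→(A,#,R)
state=A head=6 tape=######[_]   (A,_)→(H,#,L)
state=H head=5 tape=#####[#]#
M halts after 23 transitions.

23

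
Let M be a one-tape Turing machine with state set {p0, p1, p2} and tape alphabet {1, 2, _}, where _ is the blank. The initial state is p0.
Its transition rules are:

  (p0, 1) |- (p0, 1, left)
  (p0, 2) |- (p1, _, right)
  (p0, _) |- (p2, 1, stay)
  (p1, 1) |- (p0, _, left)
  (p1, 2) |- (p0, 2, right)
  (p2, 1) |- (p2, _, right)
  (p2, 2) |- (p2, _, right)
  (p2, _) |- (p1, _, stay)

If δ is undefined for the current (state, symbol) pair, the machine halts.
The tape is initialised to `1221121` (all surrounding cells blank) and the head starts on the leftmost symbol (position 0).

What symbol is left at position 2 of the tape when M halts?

p0 | _[1]221121_   read 1 → write 1, move left, go to p0
p0 | [_]1221121_   read _ → write 1, move stay, go to p2
p2 | [1]1221121_   read 1 → write _, move right, go to p2
p2 | _[1]221121_   read 1 → write _, move right, go to p2
p2 | __[2]21121_   read 2 → write _, move right, go to p2
p2 | ___[2]1121_   read 2 → write _, move right, go to p2
p2 | ____[1]121_   read 1 → write _, move right, go to p2
p2 | _____[1]21_   read 1 → write _, move right, go to p2
p2 | ______[2]1_   read 2 → write _, move right, go to p2
p2 | _______[1]_   read 1 → write _, move right, go to p2
p2 | ________[_]   read _ → write _, move stay, go to p1
p1 | ________[_]
Cell 2 holds _ when M halts.

_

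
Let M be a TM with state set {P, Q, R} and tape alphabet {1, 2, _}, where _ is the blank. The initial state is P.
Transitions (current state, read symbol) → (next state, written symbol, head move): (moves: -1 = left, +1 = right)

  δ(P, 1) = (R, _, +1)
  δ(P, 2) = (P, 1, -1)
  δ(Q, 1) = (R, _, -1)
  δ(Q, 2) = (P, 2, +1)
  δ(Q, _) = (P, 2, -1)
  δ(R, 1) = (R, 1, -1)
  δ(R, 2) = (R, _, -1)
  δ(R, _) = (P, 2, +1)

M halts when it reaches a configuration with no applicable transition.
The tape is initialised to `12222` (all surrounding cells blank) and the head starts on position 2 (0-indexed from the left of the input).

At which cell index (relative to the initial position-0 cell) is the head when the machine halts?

state=P head=2 tape=12[2]22   (P,2)→(P,1,-1)
state=P head=1 tape=1[2]122   (P,2)→(P,1,-1)
state=P head=0 tape=[1]1122   (P,1)→(R,_,+1)
state=R head=1 tape=_[1]122   (R,1)→(R,1,-1)
state=R head=0 tape=[_]1122   (R,_)→(P,2,+1)
state=P head=1 tape=2[1]122   (P,1)→(R,_,+1)
state=R head=2 tape=2_[1]22   (R,1)→(R,1,-1)
state=R head=1 tape=2[_]122   (R,_)→(P,2,+1)
state=P head=2 tape=22[1]22   (P,1)→(R,_,+1)
state=R head=3 tape=22_[2]2   (R,2)→(R,_,-1)
state=R head=2 tape=22[_]_2   (R,_)→(P,2,+1)
state=P head=3 tape=222[_]2
At halt the head is at cell 3.

3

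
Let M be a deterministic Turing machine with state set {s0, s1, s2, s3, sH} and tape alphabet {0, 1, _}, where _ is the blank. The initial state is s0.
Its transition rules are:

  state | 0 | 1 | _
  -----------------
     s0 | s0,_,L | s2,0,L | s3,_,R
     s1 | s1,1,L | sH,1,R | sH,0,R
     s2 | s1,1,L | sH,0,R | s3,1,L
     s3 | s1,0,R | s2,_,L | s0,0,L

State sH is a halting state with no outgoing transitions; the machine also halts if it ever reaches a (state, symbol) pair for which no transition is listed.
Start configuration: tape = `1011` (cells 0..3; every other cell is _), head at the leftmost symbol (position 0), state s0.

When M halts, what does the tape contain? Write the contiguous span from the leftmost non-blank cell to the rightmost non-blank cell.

s0 | ___[1]011   read 1 → write 0, move L, go to s2
s2 | __[_]0011   read _ → write 1, move L, go to s3
s3 | _[_]10011   read _ → write 0, move L, go to s0
s0 | [_]010011   read _ → write _, move R, go to s3
s3 | _[0]10011   read 0 → write 0, move R, go to s1
s1 | _0[1]0011   read 1 → write 1, move R, go to sH
sH | _01[0]011
The non-blank tape span at halt is 010011.

010011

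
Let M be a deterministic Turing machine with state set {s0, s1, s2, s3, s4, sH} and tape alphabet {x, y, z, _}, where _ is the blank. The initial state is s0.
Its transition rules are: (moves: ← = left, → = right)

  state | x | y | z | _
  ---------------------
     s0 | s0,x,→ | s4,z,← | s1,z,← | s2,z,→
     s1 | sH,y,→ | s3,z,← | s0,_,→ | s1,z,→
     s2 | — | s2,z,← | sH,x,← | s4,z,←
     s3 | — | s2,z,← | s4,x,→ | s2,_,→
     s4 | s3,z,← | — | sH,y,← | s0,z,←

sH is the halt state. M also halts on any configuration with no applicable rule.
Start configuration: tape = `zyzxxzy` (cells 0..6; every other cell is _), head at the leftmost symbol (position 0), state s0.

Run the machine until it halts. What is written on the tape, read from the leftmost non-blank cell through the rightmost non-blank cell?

zzzz_xyzy

state=s0 head=0 tape=__[z]yzxxzy   (s0,z)→(s1,z,←)
state=s1 head=-1 tape=_[_]zyzxxzy   (s1,_)→(s1,z,→)
state=s1 head=0 tape=_z[z]yzxxzy   (s1,z)→(s0,_,→)
state=s0 head=1 tape=_z_[y]zxxzy   (s0,y)→(s4,z,←)
state=s4 head=0 tape=_z[_]zzxxzy   (s4,_)→(s0,z,←)
state=s0 head=-1 tape=_[z]zzzxxzy   (s0,z)→(s1,z,←)
state=s1 head=-2 tape=[_]zzzzxxzy   (s1,_)→(s1,z,→)
state=s1 head=-1 tape=z[z]zzzxxzy   (s1,z)→(s0,_,→)
state=s0 head=0 tape=z_[z]zzxxzy   (s0,z)→(s1,z,←)
state=s1 head=-1 tape=z[_]zzzxxzy   (s1,_)→(s1,z,→)
state=s1 head=0 tape=zz[z]zzxxzy   (s1,z)→(s0,_,→)
state=s0 head=1 tape=zz_[z]zxxzy   (s0,z)→(s1,z,←)
state=s1 head=0 tape=zz[_]zzxxzy   (s1,_)→(s1,z,→)
state=s1 head=1 tape=zzz[z]zxxzy   (s1,z)→(s0,_,→)
state=s0 head=2 tape=zzz_[z]xxzy   (s0,z)→(s1,z,←)
state=s1 head=1 tape=zzz[_]zxxzy   (s1,_)→(s1,z,→)
state=s1 head=2 tape=zzzz[z]xxzy   (s1,z)→(s0,_,→)
state=s0 head=3 tape=zzzz_[x]xzy   (s0,x)→(s0,x,→)
state=s0 head=4 tape=zzzz_x[x]zy   (s0,x)→(s0,x,→)
state=s0 head=5 tape=zzzz_xx[z]y   (s0,z)→(s1,z,←)
state=s1 head=4 tape=zzzz_x[x]zy   (s1,x)→(sH,y,→)
state=sH head=5 tape=zzzz_xy[z]y
The non-blank tape span at halt is zzzz_xyzy.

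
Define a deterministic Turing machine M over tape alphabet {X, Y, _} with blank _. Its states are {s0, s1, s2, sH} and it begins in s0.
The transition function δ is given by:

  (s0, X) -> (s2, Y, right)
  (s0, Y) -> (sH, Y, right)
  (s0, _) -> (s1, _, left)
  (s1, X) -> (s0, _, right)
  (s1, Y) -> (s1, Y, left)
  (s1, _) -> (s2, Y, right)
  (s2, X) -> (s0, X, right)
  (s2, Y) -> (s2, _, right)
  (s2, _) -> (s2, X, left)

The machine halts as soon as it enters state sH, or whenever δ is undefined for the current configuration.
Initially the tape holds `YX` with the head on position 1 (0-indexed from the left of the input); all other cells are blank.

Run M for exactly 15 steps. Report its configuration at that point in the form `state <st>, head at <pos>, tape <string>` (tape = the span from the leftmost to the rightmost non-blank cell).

s0 | Y[X]___   read X → write Y, move right, go to s2
s2 | YY[_]__   read _ → write X, move left, go to s2
s2 | Y[Y]X__   read Y → write _, move right, go to s2
s2 | Y_[X]__   read X → write X, move right, go to s0
s0 | Y_X[_]_   read _ → write _, move left, go to s1
s1 | Y_[X]__   read X → write _, move right, go to s0
s0 | Y__[_]_   read _ → write _, move left, go to s1
s1 | Y_[_]__   read _ → write Y, move right, go to s2
s2 | Y_Y[_]_   read _ → write X, move left, go to s2
s2 | Y_[Y]X_   read Y → write _, move right, go to s2
s2 | Y__[X]_   read X → write X, move right, go to s0
s0 | Y__X[_]   read _ → write _, move left, go to s1
s1 | Y__[X]_   read X → write _, move right, go to s0
s0 | Y___[_]   read _ → write _, move left, go to s1
s1 | Y__[_]_   read _ → write Y, move right, go to s2
s2 | Y__Y[_]
After 15 steps: state s2, head at 4, tape Y__Y.

state s2, head at 4, tape Y__Y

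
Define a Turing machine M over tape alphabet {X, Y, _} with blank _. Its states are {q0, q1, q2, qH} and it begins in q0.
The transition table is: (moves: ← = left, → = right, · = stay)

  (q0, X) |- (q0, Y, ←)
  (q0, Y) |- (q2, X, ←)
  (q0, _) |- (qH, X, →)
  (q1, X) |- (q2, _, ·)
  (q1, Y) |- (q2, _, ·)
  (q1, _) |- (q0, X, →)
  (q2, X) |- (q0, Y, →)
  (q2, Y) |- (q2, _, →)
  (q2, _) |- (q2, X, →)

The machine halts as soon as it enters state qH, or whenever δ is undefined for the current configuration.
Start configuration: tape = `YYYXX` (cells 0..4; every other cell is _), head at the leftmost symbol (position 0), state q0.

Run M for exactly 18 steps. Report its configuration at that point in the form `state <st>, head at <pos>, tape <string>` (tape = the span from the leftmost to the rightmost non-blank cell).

state=q0 head=0 tape=_[Y]YYXX   (q0,Y)→(q2,X,←)
state=q2 head=-1 tape=[_]XYYXX   (q2,_)→(q2,X,→)
state=q2 head=0 tape=X[X]YYXX   (q2,X)→(q0,Y,→)
state=q0 head=1 tape=XY[Y]YXX   (q0,Y)→(q2,X,←)
state=q2 head=0 tape=X[Y]XYXX   (q2,Y)→(q2,_,→)
state=q2 head=1 tape=X_[X]YXX   (q2,X)→(q0,Y,→)
state=q0 head=2 tape=X_Y[Y]XX   (q0,Y)→(q2,X,←)
state=q2 head=1 tape=X_[Y]XXX   (q2,Y)→(q2,_,→)
state=q2 head=2 tape=X__[X]XX   (q2,X)→(q0,Y,→)
state=q0 head=3 tape=X__Y[X]X   (q0,X)→(q0,Y,←)
state=q0 head=2 tape=X__[Y]YX   (q0,Y)→(q2,X,←)
state=q2 head=1 tape=X_[_]XYX   (q2,_)→(q2,X,→)
state=q2 head=2 tape=X_X[X]YX   (q2,X)→(q0,Y,→)
state=q0 head=3 tape=X_XY[Y]X   (q0,Y)→(q2,X,←)
state=q2 head=2 tape=X_X[Y]XX   (q2,Y)→(q2,_,→)
state=q2 head=3 tape=X_X_[X]X   (q2,X)→(q0,Y,→)
state=q0 head=4 tape=X_X_Y[X]   (q0,X)→(q0,Y,←)
state=q0 head=3 tape=X_X_[Y]Y   (q0,Y)→(q2,X,←)
state=q2 head=2 tape=X_X[_]XY
After 18 steps: state q2, head at 2, tape X_X_XY.

state q2, head at 2, tape X_X_XY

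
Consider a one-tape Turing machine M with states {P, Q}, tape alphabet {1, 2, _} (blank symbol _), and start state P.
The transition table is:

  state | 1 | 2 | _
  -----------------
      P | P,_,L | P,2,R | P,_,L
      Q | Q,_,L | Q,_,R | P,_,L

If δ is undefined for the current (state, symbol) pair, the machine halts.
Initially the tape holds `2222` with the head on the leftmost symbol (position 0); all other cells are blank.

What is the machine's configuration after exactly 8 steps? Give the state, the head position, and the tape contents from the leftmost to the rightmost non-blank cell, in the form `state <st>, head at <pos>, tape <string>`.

state P, head at 4, tape 2222

state=P head=0 tape=[2]222_   (P,2)→(P,2,R)
state=P head=1 tape=2[2]22_   (P,2)→(P,2,R)
state=P head=2 tape=22[2]2_   (P,2)→(P,2,R)
state=P head=3 tape=222[2]_   (P,2)→(P,2,R)
state=P head=4 tape=2222[_]   (P,_)→(P,_,L)
state=P head=3 tape=222[2]_   (P,2)→(P,2,R)
state=P head=4 tape=2222[_]   (P,_)→(P,_,L)
state=P head=3 tape=222[2]_   (P,2)→(P,2,R)
state=P head=4 tape=2222[_]
After 8 steps: state P, head at 4, tape 2222.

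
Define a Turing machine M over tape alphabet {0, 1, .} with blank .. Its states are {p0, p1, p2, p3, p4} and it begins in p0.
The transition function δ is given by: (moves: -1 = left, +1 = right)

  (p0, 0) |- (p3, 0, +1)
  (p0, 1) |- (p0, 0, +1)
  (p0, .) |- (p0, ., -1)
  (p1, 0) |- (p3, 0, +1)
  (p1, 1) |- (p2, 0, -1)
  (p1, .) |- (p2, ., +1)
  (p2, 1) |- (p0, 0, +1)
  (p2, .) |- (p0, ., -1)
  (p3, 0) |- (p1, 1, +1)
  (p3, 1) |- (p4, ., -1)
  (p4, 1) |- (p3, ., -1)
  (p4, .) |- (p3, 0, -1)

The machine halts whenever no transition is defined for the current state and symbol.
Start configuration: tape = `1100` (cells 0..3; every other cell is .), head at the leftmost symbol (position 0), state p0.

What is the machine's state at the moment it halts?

p3

state=p0 head=0 tape=[1]100..   (p0,1)→(p0,0,+1)
state=p0 head=1 tape=0[1]00..   (p0,1)→(p0,0,+1)
state=p0 head=2 tape=00[0]0..   (p0,0)→(p3,0,+1)
state=p3 head=3 tape=000[0]..   (p3,0)→(p1,1,+1)
state=p1 head=4 tape=0001[.].   (p1,.)→(p2,.,+1)
state=p2 head=5 tape=0001.[.]   (p2,.)→(p0,.,-1)
state=p0 head=4 tape=0001[.].   (p0,.)→(p0,.,-1)
state=p0 head=3 tape=000[1]..   (p0,1)→(p0,0,+1)
state=p0 head=4 tape=0000[.].   (p0,.)→(p0,.,-1)
state=p0 head=3 tape=000[0]..   (p0,0)→(p3,0,+1)
state=p3 head=4 tape=0000[.].
No transition is defined for (p3, .); M halts in state p3.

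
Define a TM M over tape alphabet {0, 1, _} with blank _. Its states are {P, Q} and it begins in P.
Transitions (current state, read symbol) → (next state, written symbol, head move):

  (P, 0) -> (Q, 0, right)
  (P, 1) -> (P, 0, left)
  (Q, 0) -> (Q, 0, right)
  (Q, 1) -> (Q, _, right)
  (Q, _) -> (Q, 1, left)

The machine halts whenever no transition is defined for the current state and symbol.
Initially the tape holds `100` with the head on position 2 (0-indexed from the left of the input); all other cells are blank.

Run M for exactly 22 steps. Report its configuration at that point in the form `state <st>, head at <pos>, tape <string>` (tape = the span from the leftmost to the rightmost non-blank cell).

state=P head=2 tape=10[0]____   (P,0)→(Q,0,right)
state=Q head=3 tape=100[_]___   (Q,_)→(Q,1,left)
state=Q head=2 tape=10[0]1___   (Q,0)→(Q,0,right)
state=Q head=3 tape=100[1]___   (Q,1)→(Q,_,right)
state=Q head=4 tape=100_[_]__   (Q,_)→(Q,1,left)
state=Q head=3 tape=100[_]1__   (Q,_)→(Q,1,left)
state=Q head=2 tape=10[0]11__   (Q,0)→(Q,0,right)
state=Q head=3 tape=100[1]1__   (Q,1)→(Q,_,right)
state=Q head=4 tape=100_[1]__   (Q,1)→(Q,_,right)
state=Q head=5 tape=100__[_]_   (Q,_)→(Q,1,left)
state=Q head=4 tape=100_[_]1_   (Q,_)→(Q,1,left)
state=Q head=3 tape=100[_]11_   (Q,_)→(Q,1,left)
state=Q head=2 tape=10[0]111_   (Q,0)→(Q,0,right)
state=Q head=3 tape=100[1]11_   (Q,1)→(Q,_,right)
state=Q head=4 tape=100_[1]1_   (Q,1)→(Q,_,right)
state=Q head=5 tape=100__[1]_   (Q,1)→(Q,_,right)
state=Q head=6 tape=100___[_]   (Q,_)→(Q,1,left)
state=Q head=5 tape=100__[_]1   (Q,_)→(Q,1,left)
state=Q head=4 tape=100_[_]11   (Q,_)→(Q,1,left)
state=Q head=3 tape=100[_]111   (Q,_)→(Q,1,left)
state=Q head=2 tape=10[0]1111   (Q,0)→(Q,0,right)
state=Q head=3 tape=100[1]111   (Q,1)→(Q,_,right)
state=Q head=4 tape=100_[1]11
After 22 steps: state Q, head at 4, tape 100_111.

state Q, head at 4, tape 100_111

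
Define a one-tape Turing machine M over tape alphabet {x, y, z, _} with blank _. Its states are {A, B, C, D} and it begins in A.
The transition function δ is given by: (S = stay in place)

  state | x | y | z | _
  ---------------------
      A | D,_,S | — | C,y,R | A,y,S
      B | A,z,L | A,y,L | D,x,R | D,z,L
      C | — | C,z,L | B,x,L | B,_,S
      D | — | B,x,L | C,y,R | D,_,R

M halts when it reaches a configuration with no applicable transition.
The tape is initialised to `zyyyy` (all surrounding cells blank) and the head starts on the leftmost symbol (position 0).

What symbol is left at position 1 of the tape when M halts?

z

state=A head=0 tape=__[z]yyyy   (A,z)→(C,y,R)
state=C head=1 tape=__y[y]yyy   (C,y)→(C,z,L)
state=C head=0 tape=__[y]zyyy   (C,y)→(C,z,L)
state=C head=-1 tape=_[_]zzyyy   (C,_)→(B,_,S)
state=B head=-1 tape=_[_]zzyyy   (B,_)→(D,z,L)
state=D head=-2 tape=[_]zzzyyy   (D,_)→(D,_,R)
state=D head=-1 tape=_[z]zzyyy   (D,z)→(C,y,R)
state=C head=0 tape=_y[z]zyyy   (C,z)→(B,x,L)
state=B head=-1 tape=_[y]xzyyy   (B,y)→(A,y,L)
state=A head=-2 tape=[_]yxzyyy   (A,_)→(A,y,S)
state=A head=-2 tape=[y]yxzyyy
Cell 1 holds z when M halts.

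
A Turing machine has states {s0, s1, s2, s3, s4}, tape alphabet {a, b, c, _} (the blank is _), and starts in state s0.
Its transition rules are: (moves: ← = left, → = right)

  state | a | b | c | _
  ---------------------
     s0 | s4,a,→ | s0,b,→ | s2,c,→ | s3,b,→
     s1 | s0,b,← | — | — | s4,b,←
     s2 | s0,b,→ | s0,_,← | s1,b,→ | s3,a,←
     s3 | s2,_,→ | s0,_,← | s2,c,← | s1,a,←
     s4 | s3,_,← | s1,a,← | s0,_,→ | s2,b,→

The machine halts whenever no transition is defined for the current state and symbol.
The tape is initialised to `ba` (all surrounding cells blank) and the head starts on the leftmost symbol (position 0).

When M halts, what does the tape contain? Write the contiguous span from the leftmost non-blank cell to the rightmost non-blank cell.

state=s0 head=0 tape=[b]a____   (s0,b)→(s0,b,→)
state=s0 head=1 tape=b[a]____   (s0,a)→(s4,a,→)
state=s4 head=2 tape=ba[_]___   (s4,_)→(s2,b,→)
state=s2 head=3 tape=bab[_]__   (s2,_)→(s3,a,←)
state=s3 head=2 tape=ba[b]a__   (s3,b)→(s0,_,←)
state=s0 head=1 tape=b[a]_a__   (s0,a)→(s4,a,→)
state=s4 head=2 tape=ba[_]a__   (s4,_)→(s2,b,→)
state=s2 head=3 tape=bab[a]__   (s2,a)→(s0,b,→)
state=s0 head=4 tape=babb[_]_   (s0,_)→(s3,b,→)
state=s3 head=5 tape=babbb[_]   (s3,_)→(s1,a,←)
state=s1 head=4 tape=babb[b]a
The non-blank tape span at halt is babbba.

babbba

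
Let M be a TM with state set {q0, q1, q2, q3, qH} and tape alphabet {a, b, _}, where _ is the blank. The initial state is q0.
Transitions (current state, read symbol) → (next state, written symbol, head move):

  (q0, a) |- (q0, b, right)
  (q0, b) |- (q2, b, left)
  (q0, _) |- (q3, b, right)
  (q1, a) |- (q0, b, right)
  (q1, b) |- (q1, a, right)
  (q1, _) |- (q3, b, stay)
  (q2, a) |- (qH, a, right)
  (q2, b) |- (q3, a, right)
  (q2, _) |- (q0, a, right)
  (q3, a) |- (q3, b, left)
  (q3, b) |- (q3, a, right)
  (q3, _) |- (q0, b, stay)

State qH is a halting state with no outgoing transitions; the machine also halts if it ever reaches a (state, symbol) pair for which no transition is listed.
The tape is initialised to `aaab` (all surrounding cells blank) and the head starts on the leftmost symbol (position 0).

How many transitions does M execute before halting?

state=q0 head=0 tape=[a]aab_   (q0,a)→(q0,b,right)
state=q0 head=1 tape=b[a]ab_   (q0,a)→(q0,b,right)
state=q0 head=2 tape=bb[a]b_   (q0,a)→(q0,b,right)
state=q0 head=3 tape=bbb[b]_   (q0,b)→(q2,b,left)
state=q2 head=2 tape=bb[b]b_   (q2,b)→(q3,a,right)
state=q3 head=3 tape=bba[b]_   (q3,b)→(q3,a,right)
state=q3 head=4 tape=bbaa[_]   (q3,_)→(q0,b,stay)
state=q0 head=4 tape=bbaa[b]   (q0,b)→(q2,b,left)
state=q2 head=3 tape=bba[a]b   (q2,a)→(qH,a,right)
state=qH head=4 tape=bbaa[b]
M halts after 9 transitions.

9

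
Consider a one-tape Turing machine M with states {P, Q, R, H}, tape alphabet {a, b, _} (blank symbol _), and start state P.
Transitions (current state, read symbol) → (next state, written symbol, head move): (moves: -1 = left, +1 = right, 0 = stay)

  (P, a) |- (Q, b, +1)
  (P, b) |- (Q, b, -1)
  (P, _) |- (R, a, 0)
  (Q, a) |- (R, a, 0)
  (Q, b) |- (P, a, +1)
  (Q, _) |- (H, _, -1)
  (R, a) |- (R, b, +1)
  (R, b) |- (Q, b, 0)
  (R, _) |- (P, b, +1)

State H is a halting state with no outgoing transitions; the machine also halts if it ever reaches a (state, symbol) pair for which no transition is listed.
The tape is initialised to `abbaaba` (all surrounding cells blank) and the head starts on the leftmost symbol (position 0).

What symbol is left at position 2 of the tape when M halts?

a

state=P head=0 tape=[a]bbaaba_   (P,a)→(Q,b,+1)
state=Q head=1 tape=b[b]baaba_   (Q,b)→(P,a,+1)
state=P head=2 tape=ba[b]aaba_   (P,b)→(Q,b,-1)
state=Q head=1 tape=b[a]baaba_   (Q,a)→(R,a,0)
state=R head=1 tape=b[a]baaba_   (R,a)→(R,b,+1)
state=R head=2 tape=bb[b]aaba_   (R,b)→(Q,b,0)
state=Q head=2 tape=bb[b]aaba_   (Q,b)→(P,a,+1)
state=P head=3 tape=bba[a]aba_   (P,a)→(Q,b,+1)
state=Q head=4 tape=bbab[a]ba_   (Q,a)→(R,a,0)
state=R head=4 tape=bbab[a]ba_   (R,a)→(R,b,+1)
state=R head=5 tape=bbabb[b]a_   (R,b)→(Q,b,0)
state=Q head=5 tape=bbabb[b]a_   (Q,b)→(P,a,+1)
state=P head=6 tape=bbabba[a]_   (P,a)→(Q,b,+1)
state=Q head=7 tape=bbabbab[_]   (Q,_)→(H,_,-1)
state=H head=6 tape=bbabba[b]_
Cell 2 holds a when M halts.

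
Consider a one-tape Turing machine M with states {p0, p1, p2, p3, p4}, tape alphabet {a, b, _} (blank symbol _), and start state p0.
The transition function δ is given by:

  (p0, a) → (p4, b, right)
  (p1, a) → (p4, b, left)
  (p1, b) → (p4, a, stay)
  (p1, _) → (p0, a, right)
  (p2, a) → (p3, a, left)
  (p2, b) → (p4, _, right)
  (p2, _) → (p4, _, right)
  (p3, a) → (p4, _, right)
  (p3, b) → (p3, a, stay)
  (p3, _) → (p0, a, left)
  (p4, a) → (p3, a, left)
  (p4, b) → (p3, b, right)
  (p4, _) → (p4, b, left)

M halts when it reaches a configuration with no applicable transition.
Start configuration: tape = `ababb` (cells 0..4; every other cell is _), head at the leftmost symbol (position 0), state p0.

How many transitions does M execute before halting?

13

state=p0 head=0 tape=[a]babb__   (p0,a)→(p4,b,right)
state=p4 head=1 tape=b[b]abb__   (p4,b)→(p3,b,right)
state=p3 head=2 tape=bb[a]bb__   (p3,a)→(p4,_,right)
state=p4 head=3 tape=bb_[b]b__   (p4,b)→(p3,b,right)
state=p3 head=4 tape=bb_b[b]__   (p3,b)→(p3,a,stay)
state=p3 head=4 tape=bb_b[a]__   (p3,a)→(p4,_,right)
state=p4 head=5 tape=bb_b_[_]_   (p4,_)→(p4,b,left)
state=p4 head=4 tape=bb_b[_]b_   (p4,_)→(p4,b,left)
state=p4 head=3 tape=bb_[b]bb_   (p4,b)→(p3,b,right)
state=p3 head=4 tape=bb_b[b]b_   (p3,b)→(p3,a,stay)
state=p3 head=4 tape=bb_b[a]b_   (p3,a)→(p4,_,right)
state=p4 head=5 tape=bb_b_[b]_   (p4,b)→(p3,b,right)
state=p3 head=6 tape=bb_b_b[_]   (p3,_)→(p0,a,left)
state=p0 head=5 tape=bb_b_[b]a
M halts after 13 transitions.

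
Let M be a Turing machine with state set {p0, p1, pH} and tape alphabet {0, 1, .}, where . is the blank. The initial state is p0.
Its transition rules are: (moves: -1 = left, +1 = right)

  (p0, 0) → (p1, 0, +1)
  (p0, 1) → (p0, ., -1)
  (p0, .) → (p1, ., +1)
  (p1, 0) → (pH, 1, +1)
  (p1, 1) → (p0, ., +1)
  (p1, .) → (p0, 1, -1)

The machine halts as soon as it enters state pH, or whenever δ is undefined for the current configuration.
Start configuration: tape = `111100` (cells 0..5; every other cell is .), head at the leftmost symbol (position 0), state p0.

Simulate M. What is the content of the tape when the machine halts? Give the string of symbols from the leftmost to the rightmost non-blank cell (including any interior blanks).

01

state=p0 head=0 tape=.[1]11100.   (p0,1)→(p0,.,-1)
state=p0 head=-1 tape=[.].11100.   (p0,.)→(p1,.,+1)
state=p1 head=0 tape=.[.]11100.   (p1,.)→(p0,1,-1)
state=p0 head=-1 tape=[.]111100.   (p0,.)→(p1,.,+1)
state=p1 head=0 tape=.[1]11100.   (p1,1)→(p0,.,+1)
state=p0 head=1 tape=..[1]1100.   (p0,1)→(p0,.,-1)
state=p0 head=0 tape=.[.].1100.   (p0,.)→(p1,.,+1)
state=p1 head=1 tape=..[.]1100.   (p1,.)→(p0,1,-1)
state=p0 head=0 tape=.[.]11100.   (p0,.)→(p1,.,+1)
state=p1 head=1 tape=..[1]1100.   (p1,1)→(p0,.,+1)
state=p0 head=2 tape=...[1]100.   (p0,1)→(p0,.,-1)
state=p0 head=1 tape=..[.].100.   (p0,.)→(p1,.,+1)
state=p1 head=2 tape=...[.]100.   (p1,.)→(p0,1,-1)
state=p0 head=1 tape=..[.]1100.   (p0,.)→(p1,.,+1)
state=p1 head=2 tape=...[1]100.   (p1,1)→(p0,.,+1)
state=p0 head=3 tape=....[1]00.   (p0,1)→(p0,.,-1)
state=p0 head=2 tape=...[.].00.   (p0,.)→(p1,.,+1)
state=p1 head=3 tape=....[.]00.   (p1,.)→(p0,1,-1)
state=p0 head=2 tape=...[.]100.   (p0,.)→(p1,.,+1)
state=p1 head=3 tape=....[1]00.   (p1,1)→(p0,.,+1)
state=p0 head=4 tape=.....[0]0.   (p0,0)→(p1,0,+1)
state=p1 head=5 tape=.....0[0].   (p1,0)→(pH,1,+1)
state=pH head=6 tape=.....01[.]
The non-blank tape span at halt is 01.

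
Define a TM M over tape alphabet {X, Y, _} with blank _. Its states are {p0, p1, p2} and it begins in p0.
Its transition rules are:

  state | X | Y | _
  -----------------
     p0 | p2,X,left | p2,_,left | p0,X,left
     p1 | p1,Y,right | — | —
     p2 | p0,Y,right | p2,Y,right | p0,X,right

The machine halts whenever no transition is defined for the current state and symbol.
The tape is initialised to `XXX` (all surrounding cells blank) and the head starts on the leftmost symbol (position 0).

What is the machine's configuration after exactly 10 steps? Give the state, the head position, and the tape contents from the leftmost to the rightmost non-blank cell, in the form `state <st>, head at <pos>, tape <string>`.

p0 | _[X]XX   read X → write X, move left, go to p2
p2 | [_]XXX   read _ → write X, move right, go to p0
p0 | X[X]XX   read X → write X, move left, go to p2
p2 | [X]XXX   read X → write Y, move right, go to p0
p0 | Y[X]XX   read X → write X, move left, go to p2
p2 | [Y]XXX   read Y → write Y, move right, go to p2
p2 | Y[X]XX   read X → write Y, move right, go to p0
p0 | YY[X]X   read X → write X, move left, go to p2
p2 | Y[Y]XX   read Y → write Y, move right, go to p2
p2 | YY[X]X   read X → write Y, move right, go to p0
p0 | YYY[X]
After 10 steps: state p0, head at 2, tape YYYX.

state p0, head at 2, tape YYYX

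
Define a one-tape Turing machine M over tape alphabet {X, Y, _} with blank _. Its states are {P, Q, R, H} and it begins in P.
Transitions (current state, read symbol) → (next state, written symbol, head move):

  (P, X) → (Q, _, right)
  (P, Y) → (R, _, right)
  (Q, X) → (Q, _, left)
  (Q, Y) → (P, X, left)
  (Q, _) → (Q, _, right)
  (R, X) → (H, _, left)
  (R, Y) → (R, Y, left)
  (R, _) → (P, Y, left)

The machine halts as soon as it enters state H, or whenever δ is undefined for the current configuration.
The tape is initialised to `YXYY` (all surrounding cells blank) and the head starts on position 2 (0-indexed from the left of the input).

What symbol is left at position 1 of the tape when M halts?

_

P | YX[Y]Y   read Y → write _, move right, go to R
R | YX_[Y]   read Y → write Y, move left, go to R
R | YX[_]Y   read _ → write Y, move left, go to P
P | Y[X]YY   read X → write _, move right, go to Q
Q | Y_[Y]Y   read Y → write X, move left, go to P
P | Y[_]XY
Cell 1 holds _ when M halts.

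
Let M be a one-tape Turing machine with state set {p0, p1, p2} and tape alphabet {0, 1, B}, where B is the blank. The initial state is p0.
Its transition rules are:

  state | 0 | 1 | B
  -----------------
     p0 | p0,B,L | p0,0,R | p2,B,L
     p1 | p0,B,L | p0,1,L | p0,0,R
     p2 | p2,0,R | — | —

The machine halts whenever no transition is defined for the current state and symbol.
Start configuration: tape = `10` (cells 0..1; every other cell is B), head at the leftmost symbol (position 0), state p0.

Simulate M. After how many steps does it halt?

4

state=p0 head=0 tape=BB[1]0   (p0,1)→(p0,0,R)
state=p0 head=1 tape=BB0[0]   (p0,0)→(p0,B,L)
state=p0 head=0 tape=BB[0]B   (p0,0)→(p0,B,L)
state=p0 head=-1 tape=B[B]BB   (p0,B)→(p2,B,L)
state=p2 head=-2 tape=[B]BBB
M halts after 4 transitions.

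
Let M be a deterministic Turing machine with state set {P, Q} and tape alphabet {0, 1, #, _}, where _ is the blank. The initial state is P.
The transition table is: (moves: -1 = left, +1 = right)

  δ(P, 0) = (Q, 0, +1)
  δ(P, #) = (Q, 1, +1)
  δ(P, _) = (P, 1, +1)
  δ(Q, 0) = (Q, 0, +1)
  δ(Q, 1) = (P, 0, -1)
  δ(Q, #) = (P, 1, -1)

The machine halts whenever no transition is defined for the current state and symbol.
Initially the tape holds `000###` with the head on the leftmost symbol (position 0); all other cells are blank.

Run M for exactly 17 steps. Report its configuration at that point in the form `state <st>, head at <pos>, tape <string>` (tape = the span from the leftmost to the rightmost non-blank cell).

P | [0]00###   read 0 → write 0, move +1, go to Q
Q | 0[0]0###   read 0 → write 0, move +1, go to Q
Q | 00[0]###   read 0 → write 0, move +1, go to Q
Q | 000[#]##   read # → write 1, move -1, go to P
P | 00[0]1##   read 0 → write 0, move +1, go to Q
Q | 000[1]##   read 1 → write 0, move -1, go to P
P | 00[0]0##   read 0 → write 0, move +1, go to Q
Q | 000[0]##   read 0 → write 0, move +1, go to Q
Q | 0000[#]#   read # → write 1, move -1, go to P
P | 000[0]1#   read 0 → write 0, move +1, go to Q
Q | 0000[1]#   read 1 → write 0, move -1, go to P
P | 000[0]0#   read 0 → write 0, move +1, go to Q
Q | 0000[0]#   read 0 → write 0, move +1, go to Q
Q | 00000[#]   read # → write 1, move -1, go to P
P | 0000[0]1   read 0 → write 0, move +1, go to Q
Q | 00000[1]   read 1 → write 0, move -1, go to P
P | 0000[0]0   read 0 → write 0, move +1, go to Q
Q | 00000[0]
After 17 steps: state Q, head at 5, tape 000000.

state Q, head at 5, tape 000000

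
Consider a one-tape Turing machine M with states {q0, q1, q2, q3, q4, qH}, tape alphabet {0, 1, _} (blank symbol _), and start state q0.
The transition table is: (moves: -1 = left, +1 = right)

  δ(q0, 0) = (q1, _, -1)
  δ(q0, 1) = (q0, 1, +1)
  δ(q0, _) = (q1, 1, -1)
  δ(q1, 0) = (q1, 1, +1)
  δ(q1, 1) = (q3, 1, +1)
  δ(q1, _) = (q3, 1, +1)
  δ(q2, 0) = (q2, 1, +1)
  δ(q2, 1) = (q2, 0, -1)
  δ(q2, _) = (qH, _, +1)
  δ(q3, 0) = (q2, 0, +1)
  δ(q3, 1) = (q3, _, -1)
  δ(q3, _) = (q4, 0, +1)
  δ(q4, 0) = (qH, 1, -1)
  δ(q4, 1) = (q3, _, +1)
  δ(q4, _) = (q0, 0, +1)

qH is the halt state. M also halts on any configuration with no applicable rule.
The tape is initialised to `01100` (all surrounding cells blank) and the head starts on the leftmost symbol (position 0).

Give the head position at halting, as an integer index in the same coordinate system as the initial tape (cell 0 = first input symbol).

6

q0 | _[0]1100__   read 0 → write _, move -1, go to q1
q1 | [_]_1100__   read _ → write 1, move +1, go to q3
q3 | 1[_]1100__   read _ → write 0, move +1, go to q4
q4 | 10[1]100__   read 1 → write _, move +1, go to q3
q3 | 10_[1]00__   read 1 → write _, move -1, go to q3
q3 | 10[_]_00__   read _ → write 0, move +1, go to q4
q4 | 100[_]00__   read _ → write 0, move +1, go to q0
q0 | 1000[0]0__   read 0 → write _, move -1, go to q1
q1 | 100[0]_0__   read 0 → write 1, move +1, go to q1
q1 | 1001[_]0__   read _ → write 1, move +1, go to q3
q3 | 10011[0]__   read 0 → write 0, move +1, go to q2
q2 | 100110[_]_   read _ → write _, move +1, go to qH
qH | 100110_[_]
At halt the head is at cell 6.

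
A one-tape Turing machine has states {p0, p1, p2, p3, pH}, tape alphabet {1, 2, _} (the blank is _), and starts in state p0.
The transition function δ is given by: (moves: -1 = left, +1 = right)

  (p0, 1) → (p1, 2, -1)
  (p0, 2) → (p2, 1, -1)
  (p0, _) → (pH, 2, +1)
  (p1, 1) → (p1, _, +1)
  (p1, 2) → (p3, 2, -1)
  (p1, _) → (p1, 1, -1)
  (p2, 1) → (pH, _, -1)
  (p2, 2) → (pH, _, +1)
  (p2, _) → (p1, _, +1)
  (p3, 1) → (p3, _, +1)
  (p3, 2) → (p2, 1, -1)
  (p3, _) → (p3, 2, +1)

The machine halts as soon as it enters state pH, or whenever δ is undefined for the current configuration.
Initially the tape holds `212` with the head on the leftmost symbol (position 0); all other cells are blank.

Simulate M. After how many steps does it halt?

8

p0 | _[2]12   read 2 → write 1, move -1, go to p2
p2 | [_]112   read _ → write _, move +1, go to p1
p1 | _[1]12   read 1 → write _, move +1, go to p1
p1 | __[1]2   read 1 → write _, move +1, go to p1
p1 | ___[2]   read 2 → write 2, move -1, go to p3
p3 | __[_]2   read _ → write 2, move +1, go to p3
p3 | __2[2]   read 2 → write 1, move -1, go to p2
p2 | __[2]1   read 2 → write _, move +1, go to pH
pH | ___[1]
M halts after 8 transitions.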